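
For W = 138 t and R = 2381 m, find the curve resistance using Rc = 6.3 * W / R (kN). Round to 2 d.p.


Rc = 6.3 * W / R
Rc = 6.3 * 138 / 2381
Rc = 869.4 / 2381
Rc = 0.37 kN

0.37


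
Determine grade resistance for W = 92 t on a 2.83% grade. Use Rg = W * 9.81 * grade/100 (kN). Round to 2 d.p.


Rg = W * 9.81 * grade / 100
Rg = 92 * 9.81 * 2.83 / 100
Rg = 902.52 * 0.0283
Rg = 25.54 kN

25.54


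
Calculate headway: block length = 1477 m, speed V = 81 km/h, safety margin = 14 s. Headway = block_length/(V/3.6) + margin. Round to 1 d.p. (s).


V = 81 / 3.6 = 22.5 m/s
Block traversal time = 1477 / 22.5 = 65.6444 s
Headway = 65.6444 + 14
Headway = 79.6 s

79.6


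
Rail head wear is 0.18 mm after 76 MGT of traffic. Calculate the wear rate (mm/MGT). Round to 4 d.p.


Wear rate = total wear / cumulative tonnage
Rate = 0.18 / 76
Rate = 0.0024 mm/MGT

0.0024


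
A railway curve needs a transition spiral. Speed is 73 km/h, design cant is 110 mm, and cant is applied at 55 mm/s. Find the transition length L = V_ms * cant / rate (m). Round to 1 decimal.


Convert speed: V = 73 / 3.6 = 20.2778 m/s
L = 20.2778 * 110 / 55
L = 2230.5556 / 55
L = 40.6 m

40.6


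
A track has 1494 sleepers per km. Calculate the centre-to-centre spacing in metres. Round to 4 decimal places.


Spacing = 1000 m / number of sleepers
Spacing = 1000 / 1494
Spacing = 0.6693 m

0.6693


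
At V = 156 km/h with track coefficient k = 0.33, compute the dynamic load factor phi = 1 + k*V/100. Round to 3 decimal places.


phi = 1 + k * V / 100
phi = 1 + 0.33 * 156 / 100
phi = 1 + 0.5148
phi = 1.515

1.515


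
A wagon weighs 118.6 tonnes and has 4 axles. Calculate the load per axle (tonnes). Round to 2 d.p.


Load per axle = total weight / number of axles
Load = 118.6 / 4
Load = 29.65 tonnes

29.65


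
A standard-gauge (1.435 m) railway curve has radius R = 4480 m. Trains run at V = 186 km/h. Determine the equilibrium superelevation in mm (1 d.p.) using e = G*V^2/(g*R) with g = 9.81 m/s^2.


Convert speed: V = 186 / 3.6 = 51.6667 m/s
Apply formula: e = 1.435 * 51.6667^2 / (9.81 * 4480)
e = 1.435 * 2669.4444 / 43948.8
e = 0.087162 m = 87.2 mm

87.2


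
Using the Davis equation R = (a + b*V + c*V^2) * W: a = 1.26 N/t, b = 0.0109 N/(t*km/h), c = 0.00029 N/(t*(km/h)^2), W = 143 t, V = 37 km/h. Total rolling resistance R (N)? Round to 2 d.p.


b*V = 0.0109 * 37 = 0.4033
c*V^2 = 0.00029 * 1369 = 0.39701
R_per_t = 1.26 + 0.4033 + 0.39701 = 2.06031 N/t
R_total = 2.06031 * 143 = 294.62 N

294.62


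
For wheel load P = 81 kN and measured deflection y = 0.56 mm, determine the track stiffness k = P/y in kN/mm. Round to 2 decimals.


Track stiffness k = P / y
k = 81 / 0.56
k = 144.64 kN/mm

144.64


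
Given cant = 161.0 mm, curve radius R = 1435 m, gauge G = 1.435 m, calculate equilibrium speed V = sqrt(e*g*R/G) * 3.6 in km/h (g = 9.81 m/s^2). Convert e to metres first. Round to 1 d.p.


Convert cant: e = 161.0 mm = 0.1610 m
V_ms = sqrt(0.1610 * 9.81 * 1435 / 1.435)
V_ms = sqrt(1579.41) = 39.7418 m/s
V = 39.7418 * 3.6 = 143.1 km/h

143.1


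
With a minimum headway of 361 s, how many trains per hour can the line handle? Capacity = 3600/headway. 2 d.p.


Capacity = 3600 / headway
Capacity = 3600 / 361
Capacity = 9.97 trains/hour

9.97


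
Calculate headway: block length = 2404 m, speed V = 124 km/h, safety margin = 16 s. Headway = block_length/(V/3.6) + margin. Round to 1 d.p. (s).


V = 124 / 3.6 = 34.4444 m/s
Block traversal time = 2404 / 34.4444 = 69.7935 s
Headway = 69.7935 + 16
Headway = 85.8 s

85.8


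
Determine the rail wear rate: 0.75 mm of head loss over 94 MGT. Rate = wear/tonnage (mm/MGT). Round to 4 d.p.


Wear rate = total wear / cumulative tonnage
Rate = 0.75 / 94
Rate = 0.0080 mm/MGT

0.0080


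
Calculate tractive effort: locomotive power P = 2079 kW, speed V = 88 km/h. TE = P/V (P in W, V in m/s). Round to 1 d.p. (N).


Convert: P = 2079 kW = 2079000 W
V = 88 / 3.6 = 24.4444 m/s
TE = 2079000 / 24.4444
TE = 85050.0 N

85050.0


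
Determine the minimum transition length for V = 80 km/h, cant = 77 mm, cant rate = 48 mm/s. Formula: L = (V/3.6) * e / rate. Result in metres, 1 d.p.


Convert speed: V = 80 / 3.6 = 22.2222 m/s
L = 22.2222 * 77 / 48
L = 1711.1111 / 48
L = 35.6 m

35.6


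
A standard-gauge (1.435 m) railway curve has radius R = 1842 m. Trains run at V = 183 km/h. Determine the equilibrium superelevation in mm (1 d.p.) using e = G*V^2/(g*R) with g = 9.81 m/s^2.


Convert speed: V = 183 / 3.6 = 50.8333 m/s
Apply formula: e = 1.435 * 50.8333^2 / (9.81 * 1842)
e = 1.435 * 2584.0278 / 18070.02
e = 0.205206 m = 205.2 mm

205.2


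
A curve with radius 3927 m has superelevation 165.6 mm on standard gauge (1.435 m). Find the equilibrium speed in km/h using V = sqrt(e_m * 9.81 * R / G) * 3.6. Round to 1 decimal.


Convert cant: e = 165.6 mm = 0.1656 m
V_ms = sqrt(0.1656 * 9.81 * 3927 / 1.435)
V_ms = sqrt(4445.681444) = 66.6759 m/s
V = 66.6759 * 3.6 = 240.0 km/h

240.0


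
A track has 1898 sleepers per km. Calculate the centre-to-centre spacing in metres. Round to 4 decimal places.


Spacing = 1000 m / number of sleepers
Spacing = 1000 / 1898
Spacing = 0.5269 m

0.5269


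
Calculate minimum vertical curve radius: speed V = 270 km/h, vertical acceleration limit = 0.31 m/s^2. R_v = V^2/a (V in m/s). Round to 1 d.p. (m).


Convert speed: V = 270 / 3.6 = 75.0 m/s
V^2 = 5625.0 m^2/s^2
R_v = 5625.0 / 0.31
R_v = 18145.2 m

18145.2


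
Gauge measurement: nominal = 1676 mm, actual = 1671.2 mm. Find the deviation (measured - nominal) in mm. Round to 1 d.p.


Deviation = measured - nominal
Deviation = 1671.2 - 1676
Deviation = -4.8 mm

-4.8


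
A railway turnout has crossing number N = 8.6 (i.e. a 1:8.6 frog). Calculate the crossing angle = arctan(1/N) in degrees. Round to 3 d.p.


1/N = 1/8.6 = 0.116279
angle = arctan(0.116279) = 0.115759 rad
angle = 0.115759 * 180/pi = 6.633 degrees

6.633


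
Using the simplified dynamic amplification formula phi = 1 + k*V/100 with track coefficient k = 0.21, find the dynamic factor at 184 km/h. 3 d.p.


phi = 1 + k * V / 100
phi = 1 + 0.21 * 184 / 100
phi = 1 + 0.3864
phi = 1.386

1.386


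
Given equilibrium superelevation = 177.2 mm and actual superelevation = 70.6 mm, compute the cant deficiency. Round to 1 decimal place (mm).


Cant deficiency = equilibrium cant - actual cant
CD = 177.2 - 70.6
CD = 106.6 mm

106.6


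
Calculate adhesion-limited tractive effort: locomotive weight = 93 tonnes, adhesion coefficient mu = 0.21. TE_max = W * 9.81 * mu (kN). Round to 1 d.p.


TE_max = W * g * mu
TE_max = 93 * 9.81 * 0.21
TE_max = 912.33 * 0.21
TE_max = 191.6 kN

191.6


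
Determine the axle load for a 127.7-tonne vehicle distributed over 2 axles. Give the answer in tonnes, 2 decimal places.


Load per axle = total weight / number of axles
Load = 127.7 / 2
Load = 63.85 tonnes

63.85


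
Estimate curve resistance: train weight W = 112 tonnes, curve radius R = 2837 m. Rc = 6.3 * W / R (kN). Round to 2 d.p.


Rc = 6.3 * W / R
Rc = 6.3 * 112 / 2837
Rc = 705.6 / 2837
Rc = 0.25 kN

0.25


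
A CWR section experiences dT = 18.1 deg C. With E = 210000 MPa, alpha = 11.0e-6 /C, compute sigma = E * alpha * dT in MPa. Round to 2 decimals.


sigma = E * alpha * dT
sigma = 210000 * 11.0e-6 * 18.1
sigma = 2.31 * 18.1
sigma = 41.81 MPa

41.81


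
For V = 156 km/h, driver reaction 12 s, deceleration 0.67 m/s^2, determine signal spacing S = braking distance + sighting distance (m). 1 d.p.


V = 156 / 3.6 = 43.3333 m/s
Braking distance = 43.3333^2 / (2*0.67) = 1401.3267 m
Sighting distance = 43.3333 * 12 = 520.0 m
S = 1401.3267 + 520.0 = 1921.3 m

1921.3


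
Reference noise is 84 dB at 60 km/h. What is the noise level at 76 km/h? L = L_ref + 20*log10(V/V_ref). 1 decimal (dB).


V/V_ref = 76 / 60 = 1.266667
log10(1.266667) = 0.102662
20 * 0.102662 = 2.0532
L = 84 + 2.0532 = 86.1 dB

86.1


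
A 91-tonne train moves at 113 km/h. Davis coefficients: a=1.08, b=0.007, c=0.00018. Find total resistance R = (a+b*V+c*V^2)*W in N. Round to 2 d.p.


b*V = 0.007 * 113 = 0.791
c*V^2 = 0.00018 * 12769 = 2.29842
R_per_t = 1.08 + 0.791 + 2.29842 = 4.16942 N/t
R_total = 4.16942 * 91 = 379.42 N

379.42


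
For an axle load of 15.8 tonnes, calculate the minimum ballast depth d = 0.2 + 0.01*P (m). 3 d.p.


d = 0.2 + 0.01 * 15.8
d = 0.2 + 0.158
d = 0.358 m

0.358


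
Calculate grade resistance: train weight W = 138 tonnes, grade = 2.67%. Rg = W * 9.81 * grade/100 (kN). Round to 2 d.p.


Rg = W * 9.81 * grade / 100
Rg = 138 * 9.81 * 2.67 / 100
Rg = 1353.78 * 0.0267
Rg = 36.15 kN

36.15


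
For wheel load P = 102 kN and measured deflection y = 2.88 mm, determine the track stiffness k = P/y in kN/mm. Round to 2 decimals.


Track stiffness k = P / y
k = 102 / 2.88
k = 35.42 kN/mm

35.42


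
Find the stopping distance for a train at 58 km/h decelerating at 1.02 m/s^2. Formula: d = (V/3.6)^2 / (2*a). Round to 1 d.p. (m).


Convert speed: V = 58 / 3.6 = 16.1111 m/s
V^2 = 259.5679
d = 259.5679 / (2 * 1.02)
d = 259.5679 / 2.04
d = 127.2 m

127.2


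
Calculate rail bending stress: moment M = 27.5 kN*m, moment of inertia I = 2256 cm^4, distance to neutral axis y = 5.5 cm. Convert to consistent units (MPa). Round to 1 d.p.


Convert units:
M = 27.5 kN*m = 27500000 N*mm
y = 5.5 cm = 55 mm
I = 2256 cm^4 = 22560000 mm^4
sigma = 27500000 * 55 / 22560000
sigma = 67.0 MPa

67.0


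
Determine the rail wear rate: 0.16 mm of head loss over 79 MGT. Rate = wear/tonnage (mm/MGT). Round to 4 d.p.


Wear rate = total wear / cumulative tonnage
Rate = 0.16 / 79
Rate = 0.0020 mm/MGT

0.0020


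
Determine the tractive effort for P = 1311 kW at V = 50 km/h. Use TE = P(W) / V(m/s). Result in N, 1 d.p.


Convert: P = 1311 kW = 1311000 W
V = 50 / 3.6 = 13.8889 m/s
TE = 1311000 / 13.8889
TE = 94392.0 N

94392.0


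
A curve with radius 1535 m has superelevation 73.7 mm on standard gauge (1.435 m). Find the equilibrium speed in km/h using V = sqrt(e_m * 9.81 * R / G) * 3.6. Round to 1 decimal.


Convert cant: e = 73.7 mm = 0.0737 m
V_ms = sqrt(0.0737 * 9.81 * 1535 / 1.435)
V_ms = sqrt(773.380066) = 27.8097 m/s
V = 27.8097 * 3.6 = 100.1 km/h

100.1


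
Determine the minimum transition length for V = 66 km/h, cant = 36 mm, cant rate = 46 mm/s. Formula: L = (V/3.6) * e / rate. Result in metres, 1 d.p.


Convert speed: V = 66 / 3.6 = 18.3333 m/s
L = 18.3333 * 36 / 46
L = 660.0 / 46
L = 14.3 m

14.3


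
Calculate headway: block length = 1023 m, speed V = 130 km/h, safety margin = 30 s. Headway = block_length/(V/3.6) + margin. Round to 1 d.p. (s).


V = 130 / 3.6 = 36.1111 m/s
Block traversal time = 1023 / 36.1111 = 28.3292 s
Headway = 28.3292 + 30
Headway = 58.3 s

58.3


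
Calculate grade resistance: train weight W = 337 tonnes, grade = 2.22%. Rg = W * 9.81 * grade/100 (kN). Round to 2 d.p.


Rg = W * 9.81 * grade / 100
Rg = 337 * 9.81 * 2.22 / 100
Rg = 3305.97 * 0.0222
Rg = 73.39 kN

73.39


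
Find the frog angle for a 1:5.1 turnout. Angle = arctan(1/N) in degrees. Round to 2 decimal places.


1/N = 1/5.1 = 0.196078
angle = arctan(0.196078) = 0.193622 rad
angle = 0.193622 * 180/pi = 11.09 degrees

11.09


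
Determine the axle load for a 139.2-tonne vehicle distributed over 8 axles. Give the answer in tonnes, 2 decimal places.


Load per axle = total weight / number of axles
Load = 139.2 / 8
Load = 17.40 tonnes

17.40


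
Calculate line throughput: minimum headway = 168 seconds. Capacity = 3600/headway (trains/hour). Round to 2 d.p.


Capacity = 3600 / headway
Capacity = 3600 / 168
Capacity = 21.43 trains/hour

21.43


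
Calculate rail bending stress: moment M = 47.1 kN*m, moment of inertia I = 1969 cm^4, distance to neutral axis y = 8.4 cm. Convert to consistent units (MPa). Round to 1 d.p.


Convert units:
M = 47.1 kN*m = 47100000 N*mm
y = 8.4 cm = 84 mm
I = 1969 cm^4 = 19690000 mm^4
sigma = 47100000 * 84 / 19690000
sigma = 200.9 MPa

200.9


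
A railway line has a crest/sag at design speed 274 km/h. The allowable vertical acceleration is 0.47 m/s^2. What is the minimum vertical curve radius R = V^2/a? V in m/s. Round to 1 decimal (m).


Convert speed: V = 274 / 3.6 = 76.1111 m/s
V^2 = 5792.9012 m^2/s^2
R_v = 5792.9012 / 0.47
R_v = 12325.3 m

12325.3


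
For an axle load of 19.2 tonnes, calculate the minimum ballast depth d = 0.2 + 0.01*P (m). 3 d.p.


d = 0.2 + 0.01 * 19.2
d = 0.2 + 0.192
d = 0.392 m

0.392


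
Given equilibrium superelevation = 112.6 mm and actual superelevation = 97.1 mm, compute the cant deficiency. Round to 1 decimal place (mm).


Cant deficiency = equilibrium cant - actual cant
CD = 112.6 - 97.1
CD = 15.5 mm

15.5


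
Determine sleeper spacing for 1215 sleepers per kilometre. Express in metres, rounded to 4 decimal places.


Spacing = 1000 m / number of sleepers
Spacing = 1000 / 1215
Spacing = 0.8230 m

0.8230


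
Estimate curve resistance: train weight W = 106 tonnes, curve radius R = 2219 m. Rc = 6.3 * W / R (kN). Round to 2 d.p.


Rc = 6.3 * W / R
Rc = 6.3 * 106 / 2219
Rc = 667.8 / 2219
Rc = 0.30 kN

0.30


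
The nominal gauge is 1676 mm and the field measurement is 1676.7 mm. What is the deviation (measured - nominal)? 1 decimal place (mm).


Deviation = measured - nominal
Deviation = 1676.7 - 1676
Deviation = 0.7 mm

0.7


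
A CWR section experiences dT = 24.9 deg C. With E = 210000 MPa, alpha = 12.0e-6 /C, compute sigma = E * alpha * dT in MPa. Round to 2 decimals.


sigma = E * alpha * dT
sigma = 210000 * 12.0e-6 * 24.9
sigma = 2.52 * 24.9
sigma = 62.75 MPa

62.75


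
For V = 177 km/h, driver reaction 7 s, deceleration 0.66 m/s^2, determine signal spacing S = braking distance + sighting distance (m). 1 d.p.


V = 177 / 3.6 = 49.1667 m/s
Braking distance = 49.1667^2 / (2*0.66) = 1831.3342 m
Sighting distance = 49.1667 * 7 = 344.1667 m
S = 1831.3342 + 344.1667 = 2175.5 m

2175.5


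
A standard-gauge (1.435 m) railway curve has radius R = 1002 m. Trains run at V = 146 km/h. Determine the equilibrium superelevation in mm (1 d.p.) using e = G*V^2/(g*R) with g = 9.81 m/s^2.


Convert speed: V = 146 / 3.6 = 40.5556 m/s
Apply formula: e = 1.435 * 40.5556^2 / (9.81 * 1002)
e = 1.435 * 1644.7531 / 9829.62
e = 0.240113 m = 240.1 mm

240.1


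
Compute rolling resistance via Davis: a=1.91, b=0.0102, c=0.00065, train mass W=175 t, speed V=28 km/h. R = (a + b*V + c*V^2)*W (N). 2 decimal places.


b*V = 0.0102 * 28 = 0.2856
c*V^2 = 0.00065 * 784 = 0.5096
R_per_t = 1.91 + 0.2856 + 0.5096 = 2.7052 N/t
R_total = 2.7052 * 175 = 473.41 N

473.41


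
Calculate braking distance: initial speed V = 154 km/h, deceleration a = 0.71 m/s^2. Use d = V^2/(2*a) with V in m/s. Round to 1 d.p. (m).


Convert speed: V = 154 / 3.6 = 42.7778 m/s
V^2 = 1829.9383
d = 1829.9383 / (2 * 0.71)
d = 1829.9383 / 1.42
d = 1288.7 m

1288.7


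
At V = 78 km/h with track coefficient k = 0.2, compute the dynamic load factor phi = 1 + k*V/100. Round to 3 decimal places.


phi = 1 + k * V / 100
phi = 1 + 0.2 * 78 / 100
phi = 1 + 0.156
phi = 1.156

1.156


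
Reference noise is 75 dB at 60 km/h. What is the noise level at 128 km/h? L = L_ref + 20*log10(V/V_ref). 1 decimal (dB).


V/V_ref = 128 / 60 = 2.133333
log10(2.133333) = 0.329059
20 * 0.329059 = 6.5812
L = 75 + 6.5812 = 81.6 dB

81.6


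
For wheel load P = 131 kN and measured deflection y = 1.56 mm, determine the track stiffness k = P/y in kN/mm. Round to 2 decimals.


Track stiffness k = P / y
k = 131 / 1.56
k = 83.97 kN/mm

83.97


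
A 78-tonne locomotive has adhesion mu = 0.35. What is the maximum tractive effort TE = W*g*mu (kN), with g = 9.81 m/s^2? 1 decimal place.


TE_max = W * g * mu
TE_max = 78 * 9.81 * 0.35
TE_max = 765.18 * 0.35
TE_max = 267.8 kN

267.8


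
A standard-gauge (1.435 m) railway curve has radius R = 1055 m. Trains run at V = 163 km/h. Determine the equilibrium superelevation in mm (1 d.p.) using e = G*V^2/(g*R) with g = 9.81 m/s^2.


Convert speed: V = 163 / 3.6 = 45.2778 m/s
Apply formula: e = 1.435 * 45.2778^2 / (9.81 * 1055)
e = 1.435 * 2050.0772 / 10349.55
e = 0.28425 m = 284.3 mm

284.3


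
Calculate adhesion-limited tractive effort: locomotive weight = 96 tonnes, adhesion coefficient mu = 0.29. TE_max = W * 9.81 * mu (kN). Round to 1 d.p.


TE_max = W * g * mu
TE_max = 96 * 9.81 * 0.29
TE_max = 941.76 * 0.29
TE_max = 273.1 kN

273.1


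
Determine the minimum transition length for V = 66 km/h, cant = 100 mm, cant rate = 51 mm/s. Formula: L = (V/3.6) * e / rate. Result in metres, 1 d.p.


Convert speed: V = 66 / 3.6 = 18.3333 m/s
L = 18.3333 * 100 / 51
L = 1833.3333 / 51
L = 35.9 m

35.9


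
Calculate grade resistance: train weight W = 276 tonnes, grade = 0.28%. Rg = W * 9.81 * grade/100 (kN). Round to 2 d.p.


Rg = W * 9.81 * grade / 100
Rg = 276 * 9.81 * 0.28 / 100
Rg = 2707.56 * 0.0028
Rg = 7.58 kN

7.58


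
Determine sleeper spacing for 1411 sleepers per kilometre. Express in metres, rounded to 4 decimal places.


Spacing = 1000 m / number of sleepers
Spacing = 1000 / 1411
Spacing = 0.7087 m

0.7087


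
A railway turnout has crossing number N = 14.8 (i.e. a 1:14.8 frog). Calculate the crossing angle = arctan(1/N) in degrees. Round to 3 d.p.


1/N = 1/14.8 = 0.067568
angle = arctan(0.067568) = 0.067465 rad
angle = 0.067465 * 180/pi = 3.865 degrees

3.865


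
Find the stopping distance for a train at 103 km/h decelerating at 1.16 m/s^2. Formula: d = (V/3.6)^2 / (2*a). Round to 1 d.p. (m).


Convert speed: V = 103 / 3.6 = 28.6111 m/s
V^2 = 818.5957
d = 818.5957 / (2 * 1.16)
d = 818.5957 / 2.32
d = 352.8 m

352.8


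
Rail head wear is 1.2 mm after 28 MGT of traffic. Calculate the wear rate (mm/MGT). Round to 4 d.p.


Wear rate = total wear / cumulative tonnage
Rate = 1.2 / 28
Rate = 0.0429 mm/MGT

0.0429


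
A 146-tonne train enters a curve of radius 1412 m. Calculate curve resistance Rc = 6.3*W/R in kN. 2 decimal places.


Rc = 6.3 * W / R
Rc = 6.3 * 146 / 1412
Rc = 919.8 / 1412
Rc = 0.65 kN

0.65


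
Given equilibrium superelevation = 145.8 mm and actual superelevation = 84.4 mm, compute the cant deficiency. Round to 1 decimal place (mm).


Cant deficiency = equilibrium cant - actual cant
CD = 145.8 - 84.4
CD = 61.4 mm

61.4


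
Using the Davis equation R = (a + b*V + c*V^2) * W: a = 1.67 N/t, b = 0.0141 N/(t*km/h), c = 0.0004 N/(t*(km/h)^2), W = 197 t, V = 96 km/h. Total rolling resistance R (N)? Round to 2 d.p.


b*V = 0.0141 * 96 = 1.3536
c*V^2 = 0.0004 * 9216 = 3.6864
R_per_t = 1.67 + 1.3536 + 3.6864 = 6.71 N/t
R_total = 6.71 * 197 = 1321.87 N

1321.87


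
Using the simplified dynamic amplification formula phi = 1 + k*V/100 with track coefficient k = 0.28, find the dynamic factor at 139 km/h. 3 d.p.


phi = 1 + k * V / 100
phi = 1 + 0.28 * 139 / 100
phi = 1 + 0.3892
phi = 1.389

1.389


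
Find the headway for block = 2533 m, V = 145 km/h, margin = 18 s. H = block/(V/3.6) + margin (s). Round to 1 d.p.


V = 145 / 3.6 = 40.2778 m/s
Block traversal time = 2533 / 40.2778 = 62.8883 s
Headway = 62.8883 + 18
Headway = 80.9 s

80.9


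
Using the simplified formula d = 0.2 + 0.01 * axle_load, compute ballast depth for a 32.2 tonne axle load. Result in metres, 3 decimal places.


d = 0.2 + 0.01 * 32.2
d = 0.2 + 0.322
d = 0.522 m

0.522


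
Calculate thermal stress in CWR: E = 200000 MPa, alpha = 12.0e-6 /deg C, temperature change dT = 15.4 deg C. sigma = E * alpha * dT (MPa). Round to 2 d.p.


sigma = E * alpha * dT
sigma = 200000 * 12.0e-6 * 15.4
sigma = 2.4 * 15.4
sigma = 36.96 MPa

36.96


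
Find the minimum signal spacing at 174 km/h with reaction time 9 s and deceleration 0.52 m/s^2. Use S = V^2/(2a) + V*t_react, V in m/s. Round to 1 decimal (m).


V = 174 / 3.6 = 48.3333 m/s
Braking distance = 48.3333^2 / (2*0.52) = 2246.2607 m
Sighting distance = 48.3333 * 9 = 435.0 m
S = 2246.2607 + 435.0 = 2681.3 m

2681.3


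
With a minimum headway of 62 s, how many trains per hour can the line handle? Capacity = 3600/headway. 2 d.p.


Capacity = 3600 / headway
Capacity = 3600 / 62
Capacity = 58.06 trains/hour

58.06


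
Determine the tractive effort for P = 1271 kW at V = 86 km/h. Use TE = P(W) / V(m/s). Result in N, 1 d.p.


Convert: P = 1271 kW = 1271000 W
V = 86 / 3.6 = 23.8889 m/s
TE = 1271000 / 23.8889
TE = 53204.7 N

53204.7


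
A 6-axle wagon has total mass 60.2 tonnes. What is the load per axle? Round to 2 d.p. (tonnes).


Load per axle = total weight / number of axles
Load = 60.2 / 6
Load = 10.03 tonnes

10.03


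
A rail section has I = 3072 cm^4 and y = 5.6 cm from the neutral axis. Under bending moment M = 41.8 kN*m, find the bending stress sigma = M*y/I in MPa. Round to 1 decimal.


Convert units:
M = 41.8 kN*m = 41800000 N*mm
y = 5.6 cm = 56 mm
I = 3072 cm^4 = 30720000 mm^4
sigma = 41800000 * 56 / 30720000
sigma = 76.2 MPa

76.2


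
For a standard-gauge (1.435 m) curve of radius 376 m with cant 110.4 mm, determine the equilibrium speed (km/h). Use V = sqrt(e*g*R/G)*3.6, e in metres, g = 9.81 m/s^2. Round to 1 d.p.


Convert cant: e = 110.4 mm = 0.1104 m
V_ms = sqrt(0.1104 * 9.81 * 376 / 1.435)
V_ms = sqrt(283.77493) = 16.8456 m/s
V = 16.8456 * 3.6 = 60.6 km/h

60.6


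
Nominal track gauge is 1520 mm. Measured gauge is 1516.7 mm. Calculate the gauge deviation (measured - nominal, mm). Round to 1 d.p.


Deviation = measured - nominal
Deviation = 1516.7 - 1520
Deviation = -3.3 mm

-3.3


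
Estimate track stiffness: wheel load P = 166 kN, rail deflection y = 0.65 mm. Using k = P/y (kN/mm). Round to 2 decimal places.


Track stiffness k = P / y
k = 166 / 0.65
k = 255.38 kN/mm

255.38


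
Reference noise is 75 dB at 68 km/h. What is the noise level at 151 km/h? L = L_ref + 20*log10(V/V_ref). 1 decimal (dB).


V/V_ref = 151 / 68 = 2.220588
log10(2.220588) = 0.346468
20 * 0.346468 = 6.9294
L = 75 + 6.9294 = 81.9 dB

81.9


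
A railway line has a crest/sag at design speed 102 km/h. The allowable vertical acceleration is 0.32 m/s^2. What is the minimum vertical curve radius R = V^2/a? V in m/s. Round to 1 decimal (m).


Convert speed: V = 102 / 3.6 = 28.3333 m/s
V^2 = 802.7778 m^2/s^2
R_v = 802.7778 / 0.32
R_v = 2508.7 m

2508.7


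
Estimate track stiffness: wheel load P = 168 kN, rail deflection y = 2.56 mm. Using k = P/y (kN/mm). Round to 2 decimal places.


Track stiffness k = P / y
k = 168 / 2.56
k = 65.63 kN/mm

65.63


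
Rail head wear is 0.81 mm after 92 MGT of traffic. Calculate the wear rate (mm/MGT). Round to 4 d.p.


Wear rate = total wear / cumulative tonnage
Rate = 0.81 / 92
Rate = 0.0088 mm/MGT

0.0088


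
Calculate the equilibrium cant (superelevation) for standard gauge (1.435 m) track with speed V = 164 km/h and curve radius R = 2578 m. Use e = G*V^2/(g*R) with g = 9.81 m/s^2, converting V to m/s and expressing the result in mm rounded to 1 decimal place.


Convert speed: V = 164 / 3.6 = 45.5556 m/s
Apply formula: e = 1.435 * 45.5556^2 / (9.81 * 2578)
e = 1.435 * 2075.3086 / 25290.18
e = 0.117756 m = 117.8 mm

117.8


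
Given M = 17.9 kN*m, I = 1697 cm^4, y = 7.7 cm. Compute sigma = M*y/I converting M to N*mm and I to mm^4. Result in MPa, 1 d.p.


Convert units:
M = 17.9 kN*m = 17900000 N*mm
y = 7.7 cm = 77 mm
I = 1697 cm^4 = 16970000 mm^4
sigma = 17900000 * 77 / 16970000
sigma = 81.2 MPa

81.2


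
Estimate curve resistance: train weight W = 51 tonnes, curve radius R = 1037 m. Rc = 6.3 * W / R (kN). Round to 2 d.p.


Rc = 6.3 * W / R
Rc = 6.3 * 51 / 1037
Rc = 321.3 / 1037
Rc = 0.31 kN

0.31


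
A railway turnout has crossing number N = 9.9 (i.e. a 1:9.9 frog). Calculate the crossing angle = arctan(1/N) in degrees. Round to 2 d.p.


1/N = 1/9.9 = 0.10101
angle = arctan(0.10101) = 0.100669 rad
angle = 0.100669 * 180/pi = 5.77 degrees

5.77


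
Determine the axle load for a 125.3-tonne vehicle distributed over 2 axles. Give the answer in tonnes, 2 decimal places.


Load per axle = total weight / number of axles
Load = 125.3 / 2
Load = 62.65 tonnes

62.65


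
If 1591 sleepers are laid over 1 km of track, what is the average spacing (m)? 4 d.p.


Spacing = 1000 m / number of sleepers
Spacing = 1000 / 1591
Spacing = 0.6285 m

0.6285


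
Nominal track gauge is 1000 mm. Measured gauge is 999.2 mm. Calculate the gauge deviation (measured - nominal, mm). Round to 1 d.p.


Deviation = measured - nominal
Deviation = 999.2 - 1000
Deviation = -0.8 mm

-0.8


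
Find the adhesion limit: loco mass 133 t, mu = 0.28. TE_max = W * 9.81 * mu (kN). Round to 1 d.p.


TE_max = W * g * mu
TE_max = 133 * 9.81 * 0.28
TE_max = 1304.73 * 0.28
TE_max = 365.3 kN

365.3


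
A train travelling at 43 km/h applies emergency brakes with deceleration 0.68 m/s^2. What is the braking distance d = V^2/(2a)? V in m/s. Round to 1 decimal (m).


Convert speed: V = 43 / 3.6 = 11.9444 m/s
V^2 = 142.6698
d = 142.6698 / (2 * 0.68)
d = 142.6698 / 1.36
d = 104.9 m

104.9


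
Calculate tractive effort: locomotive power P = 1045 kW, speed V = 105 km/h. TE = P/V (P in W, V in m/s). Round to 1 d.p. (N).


Convert: P = 1045 kW = 1045000 W
V = 105 / 3.6 = 29.1667 m/s
TE = 1045000 / 29.1667
TE = 35828.6 N

35828.6


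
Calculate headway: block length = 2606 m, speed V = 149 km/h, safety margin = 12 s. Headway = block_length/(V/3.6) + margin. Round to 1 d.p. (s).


V = 149 / 3.6 = 41.3889 m/s
Block traversal time = 2606 / 41.3889 = 62.9638 s
Headway = 62.9638 + 12
Headway = 75.0 s

75.0


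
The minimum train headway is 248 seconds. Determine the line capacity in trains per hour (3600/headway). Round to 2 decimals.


Capacity = 3600 / headway
Capacity = 3600 / 248
Capacity = 14.52 trains/hour

14.52


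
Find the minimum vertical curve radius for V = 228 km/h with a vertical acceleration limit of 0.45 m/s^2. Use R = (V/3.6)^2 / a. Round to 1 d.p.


Convert speed: V = 228 / 3.6 = 63.3333 m/s
V^2 = 4011.1111 m^2/s^2
R_v = 4011.1111 / 0.45
R_v = 8913.6 m

8913.6


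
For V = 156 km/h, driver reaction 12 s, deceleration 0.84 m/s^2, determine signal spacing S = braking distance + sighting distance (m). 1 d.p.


V = 156 / 3.6 = 43.3333 m/s
Braking distance = 43.3333^2 / (2*0.84) = 1117.7249 m
Sighting distance = 43.3333 * 12 = 520.0 m
S = 1117.7249 + 520.0 = 1637.7 m

1637.7


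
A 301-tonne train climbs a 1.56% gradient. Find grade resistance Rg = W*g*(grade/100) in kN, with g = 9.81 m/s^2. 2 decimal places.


Rg = W * 9.81 * grade / 100
Rg = 301 * 9.81 * 1.56 / 100
Rg = 2952.81 * 0.0156
Rg = 46.06 kN

46.06


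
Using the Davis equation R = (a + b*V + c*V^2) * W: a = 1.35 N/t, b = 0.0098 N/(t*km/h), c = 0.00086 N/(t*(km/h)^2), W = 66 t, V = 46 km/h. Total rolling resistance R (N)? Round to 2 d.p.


b*V = 0.0098 * 46 = 0.4508
c*V^2 = 0.00086 * 2116 = 1.81976
R_per_t = 1.35 + 0.4508 + 1.81976 = 3.62056 N/t
R_total = 3.62056 * 66 = 238.96 N

238.96


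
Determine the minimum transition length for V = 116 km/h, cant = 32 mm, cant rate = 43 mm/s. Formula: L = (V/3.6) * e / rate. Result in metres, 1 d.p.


Convert speed: V = 116 / 3.6 = 32.2222 m/s
L = 32.2222 * 32 / 43
L = 1031.1111 / 43
L = 24.0 m

24.0


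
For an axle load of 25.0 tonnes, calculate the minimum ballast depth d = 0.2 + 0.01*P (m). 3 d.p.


d = 0.2 + 0.01 * 25.0
d = 0.2 + 0.25
d = 0.450 m

0.450


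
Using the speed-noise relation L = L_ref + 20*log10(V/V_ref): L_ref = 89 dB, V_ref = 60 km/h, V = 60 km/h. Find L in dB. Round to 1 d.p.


V/V_ref = 60 / 60 = 1.0
log10(1.0) = 0.0
20 * 0.0 = 0.0
L = 89 + 0.0 = 89.0 dB

89.0


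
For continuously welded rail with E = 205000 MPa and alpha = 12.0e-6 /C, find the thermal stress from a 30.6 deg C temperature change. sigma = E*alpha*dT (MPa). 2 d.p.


sigma = E * alpha * dT
sigma = 205000 * 12.0e-6 * 30.6
sigma = 2.46 * 30.6
sigma = 75.28 MPa

75.28


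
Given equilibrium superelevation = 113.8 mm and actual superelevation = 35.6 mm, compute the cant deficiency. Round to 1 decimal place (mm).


Cant deficiency = equilibrium cant - actual cant
CD = 113.8 - 35.6
CD = 78.2 mm

78.2


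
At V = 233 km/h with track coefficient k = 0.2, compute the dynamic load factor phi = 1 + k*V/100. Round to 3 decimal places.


phi = 1 + k * V / 100
phi = 1 + 0.2 * 233 / 100
phi = 1 + 0.466
phi = 1.466

1.466


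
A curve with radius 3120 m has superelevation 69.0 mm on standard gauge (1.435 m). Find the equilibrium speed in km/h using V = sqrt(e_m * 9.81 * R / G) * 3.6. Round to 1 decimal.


Convert cant: e = 69.0 mm = 0.0690 m
V_ms = sqrt(0.0690 * 9.81 * 3120 / 1.435)
V_ms = sqrt(1471.705087) = 38.3628 m/s
V = 38.3628 * 3.6 = 138.1 km/h

138.1


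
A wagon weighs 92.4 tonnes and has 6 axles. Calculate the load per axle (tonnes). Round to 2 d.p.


Load per axle = total weight / number of axles
Load = 92.4 / 6
Load = 15.40 tonnes

15.40


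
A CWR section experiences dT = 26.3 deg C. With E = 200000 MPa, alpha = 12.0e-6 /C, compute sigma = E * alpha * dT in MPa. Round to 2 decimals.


sigma = E * alpha * dT
sigma = 200000 * 12.0e-6 * 26.3
sigma = 2.4 * 26.3
sigma = 63.12 MPa

63.12


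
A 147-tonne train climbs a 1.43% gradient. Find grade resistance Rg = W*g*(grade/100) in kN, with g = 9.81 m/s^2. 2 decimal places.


Rg = W * 9.81 * grade / 100
Rg = 147 * 9.81 * 1.43 / 100
Rg = 1442.07 * 0.0143
Rg = 20.62 kN

20.62


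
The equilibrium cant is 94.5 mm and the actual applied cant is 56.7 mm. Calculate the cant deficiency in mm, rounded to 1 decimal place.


Cant deficiency = equilibrium cant - actual cant
CD = 94.5 - 56.7
CD = 37.8 mm

37.8


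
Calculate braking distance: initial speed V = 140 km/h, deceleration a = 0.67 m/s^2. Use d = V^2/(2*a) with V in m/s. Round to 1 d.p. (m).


Convert speed: V = 140 / 3.6 = 38.8889 m/s
V^2 = 1512.3457
d = 1512.3457 / (2 * 0.67)
d = 1512.3457 / 1.34
d = 1128.6 m

1128.6


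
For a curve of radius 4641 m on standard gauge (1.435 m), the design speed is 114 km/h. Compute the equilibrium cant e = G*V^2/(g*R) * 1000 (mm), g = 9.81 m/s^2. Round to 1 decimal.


Convert speed: V = 114 / 3.6 = 31.6667 m/s
Apply formula: e = 1.435 * 31.6667^2 / (9.81 * 4641)
e = 1.435 * 1002.7778 / 45528.21
e = 0.031606 m = 31.6 mm

31.6


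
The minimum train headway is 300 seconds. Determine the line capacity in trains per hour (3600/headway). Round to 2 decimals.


Capacity = 3600 / headway
Capacity = 3600 / 300
Capacity = 12.00 trains/hour

12.00


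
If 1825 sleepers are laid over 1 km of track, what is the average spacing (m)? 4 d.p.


Spacing = 1000 m / number of sleepers
Spacing = 1000 / 1825
Spacing = 0.5479 m

0.5479


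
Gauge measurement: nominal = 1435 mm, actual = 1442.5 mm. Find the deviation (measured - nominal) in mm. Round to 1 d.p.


Deviation = measured - nominal
Deviation = 1442.5 - 1435
Deviation = 7.5 mm

7.5


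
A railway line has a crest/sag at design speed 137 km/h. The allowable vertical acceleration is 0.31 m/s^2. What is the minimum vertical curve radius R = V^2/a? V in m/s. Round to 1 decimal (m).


Convert speed: V = 137 / 3.6 = 38.0556 m/s
V^2 = 1448.2253 m^2/s^2
R_v = 1448.2253 / 0.31
R_v = 4671.7 m

4671.7


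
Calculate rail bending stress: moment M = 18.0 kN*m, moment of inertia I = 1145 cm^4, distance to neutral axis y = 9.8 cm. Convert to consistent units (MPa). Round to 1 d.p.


Convert units:
M = 18.0 kN*m = 18000000 N*mm
y = 9.8 cm = 98 mm
I = 1145 cm^4 = 11450000 mm^4
sigma = 18000000 * 98 / 11450000
sigma = 154.1 MPa

154.1


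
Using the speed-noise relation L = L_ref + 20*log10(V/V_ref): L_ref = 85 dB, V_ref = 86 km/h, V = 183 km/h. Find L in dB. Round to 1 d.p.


V/V_ref = 183 / 86 = 2.127907
log10(2.127907) = 0.327953
20 * 0.327953 = 6.5591
L = 85 + 6.5591 = 91.6 dB

91.6


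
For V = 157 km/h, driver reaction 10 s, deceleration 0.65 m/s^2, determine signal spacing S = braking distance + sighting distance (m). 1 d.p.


V = 157 / 3.6 = 43.6111 m/s
Braking distance = 43.6111^2 / (2*0.65) = 1463.0223 m
Sighting distance = 43.6111 * 10 = 436.1111 m
S = 1463.0223 + 436.1111 = 1899.1 m

1899.1


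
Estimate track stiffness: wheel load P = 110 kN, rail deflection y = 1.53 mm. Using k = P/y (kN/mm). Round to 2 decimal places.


Track stiffness k = P / y
k = 110 / 1.53
k = 71.90 kN/mm

71.90


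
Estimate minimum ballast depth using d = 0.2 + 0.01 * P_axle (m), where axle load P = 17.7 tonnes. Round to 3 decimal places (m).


d = 0.2 + 0.01 * 17.7
d = 0.2 + 0.177
d = 0.377 m

0.377


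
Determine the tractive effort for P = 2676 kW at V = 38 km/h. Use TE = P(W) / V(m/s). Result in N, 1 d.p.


Convert: P = 2676 kW = 2676000 W
V = 38 / 3.6 = 10.5556 m/s
TE = 2676000 / 10.5556
TE = 253515.8 N

253515.8


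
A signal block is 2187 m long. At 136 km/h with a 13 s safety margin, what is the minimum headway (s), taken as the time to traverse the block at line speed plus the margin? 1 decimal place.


V = 136 / 3.6 = 37.7778 m/s
Block traversal time = 2187 / 37.7778 = 57.8912 s
Headway = 57.8912 + 13
Headway = 70.9 s

70.9


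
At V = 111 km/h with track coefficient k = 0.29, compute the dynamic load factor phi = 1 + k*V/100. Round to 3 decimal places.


phi = 1 + k * V / 100
phi = 1 + 0.29 * 111 / 100
phi = 1 + 0.3219
phi = 1.322

1.322


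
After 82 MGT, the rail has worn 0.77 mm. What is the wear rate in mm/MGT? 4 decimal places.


Wear rate = total wear / cumulative tonnage
Rate = 0.77 / 82
Rate = 0.0094 mm/MGT

0.0094


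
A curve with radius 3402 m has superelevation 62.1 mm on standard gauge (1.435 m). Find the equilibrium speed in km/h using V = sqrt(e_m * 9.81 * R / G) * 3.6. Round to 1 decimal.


Convert cant: e = 62.1 mm = 0.0621 m
V_ms = sqrt(0.0621 * 9.81 * 3402 / 1.435)
V_ms = sqrt(1444.252127) = 38.0033 m/s
V = 38.0033 * 3.6 = 136.8 km/h

136.8


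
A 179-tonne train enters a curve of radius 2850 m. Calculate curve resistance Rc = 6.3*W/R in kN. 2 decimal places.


Rc = 6.3 * W / R
Rc = 6.3 * 179 / 2850
Rc = 1127.7 / 2850
Rc = 0.40 kN

0.40


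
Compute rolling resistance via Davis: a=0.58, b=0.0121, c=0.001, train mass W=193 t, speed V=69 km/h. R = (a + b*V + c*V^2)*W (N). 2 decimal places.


b*V = 0.0121 * 69 = 0.8349
c*V^2 = 0.001 * 4761 = 4.761
R_per_t = 0.58 + 0.8349 + 4.761 = 6.1759 N/t
R_total = 6.1759 * 193 = 1191.95 N

1191.95


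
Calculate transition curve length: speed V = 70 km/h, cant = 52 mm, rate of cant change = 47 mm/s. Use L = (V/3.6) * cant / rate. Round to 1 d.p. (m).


Convert speed: V = 70 / 3.6 = 19.4444 m/s
L = 19.4444 * 52 / 47
L = 1011.1111 / 47
L = 21.5 m

21.5


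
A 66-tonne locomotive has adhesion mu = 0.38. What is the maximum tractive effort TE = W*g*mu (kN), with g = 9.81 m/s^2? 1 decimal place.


TE_max = W * g * mu
TE_max = 66 * 9.81 * 0.38
TE_max = 647.46 * 0.38
TE_max = 246.0 kN

246.0


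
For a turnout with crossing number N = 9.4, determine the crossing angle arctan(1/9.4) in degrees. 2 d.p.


1/N = 1/9.4 = 0.106383
angle = arctan(0.106383) = 0.105984 rad
angle = 0.105984 * 180/pi = 6.07 degrees

6.07


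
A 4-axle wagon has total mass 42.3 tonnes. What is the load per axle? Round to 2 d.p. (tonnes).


Load per axle = total weight / number of axles
Load = 42.3 / 4
Load = 10.58 tonnes

10.58


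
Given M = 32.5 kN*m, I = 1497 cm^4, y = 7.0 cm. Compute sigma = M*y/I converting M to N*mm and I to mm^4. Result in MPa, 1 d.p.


Convert units:
M = 32.5 kN*m = 32500000 N*mm
y = 7.0 cm = 70 mm
I = 1497 cm^4 = 14970000 mm^4
sigma = 32500000 * 70 / 14970000
sigma = 152.0 MPa

152.0


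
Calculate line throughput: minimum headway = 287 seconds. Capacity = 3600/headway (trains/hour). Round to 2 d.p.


Capacity = 3600 / headway
Capacity = 3600 / 287
Capacity = 12.54 trains/hour

12.54


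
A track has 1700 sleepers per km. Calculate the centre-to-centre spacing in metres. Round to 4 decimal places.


Spacing = 1000 m / number of sleepers
Spacing = 1000 / 1700
Spacing = 0.5882 m

0.5882


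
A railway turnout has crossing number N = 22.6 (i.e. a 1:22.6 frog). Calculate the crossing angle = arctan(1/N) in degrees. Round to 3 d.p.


1/N = 1/22.6 = 0.044248
angle = arctan(0.044248) = 0.044219 rad
angle = 0.044219 * 180/pi = 2.534 degrees

2.534


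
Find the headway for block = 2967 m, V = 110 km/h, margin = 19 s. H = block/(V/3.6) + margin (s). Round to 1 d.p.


V = 110 / 3.6 = 30.5556 m/s
Block traversal time = 2967 / 30.5556 = 97.1018 s
Headway = 97.1018 + 19
Headway = 116.1 s

116.1


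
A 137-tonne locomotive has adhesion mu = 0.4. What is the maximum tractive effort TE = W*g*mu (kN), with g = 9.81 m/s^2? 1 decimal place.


TE_max = W * g * mu
TE_max = 137 * 9.81 * 0.4
TE_max = 1343.97 * 0.4
TE_max = 537.6 kN

537.6


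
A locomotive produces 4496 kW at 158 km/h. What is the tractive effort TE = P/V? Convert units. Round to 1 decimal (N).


Convert: P = 4496 kW = 4496000 W
V = 158 / 3.6 = 43.8889 m/s
TE = 4496000 / 43.8889
TE = 102440.5 N

102440.5


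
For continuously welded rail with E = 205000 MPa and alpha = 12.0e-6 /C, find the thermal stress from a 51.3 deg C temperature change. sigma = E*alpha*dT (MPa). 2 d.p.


sigma = E * alpha * dT
sigma = 205000 * 12.0e-6 * 51.3
sigma = 2.46 * 51.3
sigma = 126.20 MPa

126.20


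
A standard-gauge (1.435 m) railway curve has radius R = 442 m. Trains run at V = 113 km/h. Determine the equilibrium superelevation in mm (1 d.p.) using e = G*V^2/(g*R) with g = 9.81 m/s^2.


Convert speed: V = 113 / 3.6 = 31.3889 m/s
Apply formula: e = 1.435 * 31.3889^2 / (9.81 * 442)
e = 1.435 * 985.2623 / 4336.02
e = 0.326071 m = 326.1 mm

326.1


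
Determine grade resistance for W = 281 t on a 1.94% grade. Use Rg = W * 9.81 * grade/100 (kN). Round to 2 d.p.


Rg = W * 9.81 * grade / 100
Rg = 281 * 9.81 * 1.94 / 100
Rg = 2756.61 * 0.0194
Rg = 53.48 kN

53.48


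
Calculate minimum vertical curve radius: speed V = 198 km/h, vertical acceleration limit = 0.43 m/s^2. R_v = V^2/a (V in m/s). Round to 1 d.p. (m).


Convert speed: V = 198 / 3.6 = 55.0 m/s
V^2 = 3025.0 m^2/s^2
R_v = 3025.0 / 0.43
R_v = 7034.9 m

7034.9


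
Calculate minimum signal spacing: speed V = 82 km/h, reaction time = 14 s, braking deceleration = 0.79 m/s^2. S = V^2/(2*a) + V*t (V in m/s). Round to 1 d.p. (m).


V = 82 / 3.6 = 22.7778 m/s
Braking distance = 22.7778^2 / (2*0.79) = 328.3716 m
Sighting distance = 22.7778 * 14 = 318.8889 m
S = 328.3716 + 318.8889 = 647.3 m

647.3


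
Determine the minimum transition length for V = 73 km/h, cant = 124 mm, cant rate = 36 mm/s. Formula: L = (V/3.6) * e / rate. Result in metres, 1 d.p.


Convert speed: V = 73 / 3.6 = 20.2778 m/s
L = 20.2778 * 124 / 36
L = 2514.4444 / 36
L = 69.8 m

69.8


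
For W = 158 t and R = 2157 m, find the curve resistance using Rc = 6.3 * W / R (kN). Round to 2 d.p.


Rc = 6.3 * W / R
Rc = 6.3 * 158 / 2157
Rc = 995.4 / 2157
Rc = 0.46 kN

0.46


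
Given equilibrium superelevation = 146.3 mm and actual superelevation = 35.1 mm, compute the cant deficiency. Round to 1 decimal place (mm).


Cant deficiency = equilibrium cant - actual cant
CD = 146.3 - 35.1
CD = 111.2 mm

111.2


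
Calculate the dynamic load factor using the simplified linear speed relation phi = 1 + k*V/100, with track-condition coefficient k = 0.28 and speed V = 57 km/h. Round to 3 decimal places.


phi = 1 + k * V / 100
phi = 1 + 0.28 * 57 / 100
phi = 1 + 0.1596
phi = 1.160

1.160


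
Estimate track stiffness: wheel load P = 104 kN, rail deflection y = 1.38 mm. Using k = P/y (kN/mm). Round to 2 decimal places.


Track stiffness k = P / y
k = 104 / 1.38
k = 75.36 kN/mm

75.36


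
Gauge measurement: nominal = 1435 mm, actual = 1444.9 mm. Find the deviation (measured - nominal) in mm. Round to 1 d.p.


Deviation = measured - nominal
Deviation = 1444.9 - 1435
Deviation = 9.9 mm

9.9
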